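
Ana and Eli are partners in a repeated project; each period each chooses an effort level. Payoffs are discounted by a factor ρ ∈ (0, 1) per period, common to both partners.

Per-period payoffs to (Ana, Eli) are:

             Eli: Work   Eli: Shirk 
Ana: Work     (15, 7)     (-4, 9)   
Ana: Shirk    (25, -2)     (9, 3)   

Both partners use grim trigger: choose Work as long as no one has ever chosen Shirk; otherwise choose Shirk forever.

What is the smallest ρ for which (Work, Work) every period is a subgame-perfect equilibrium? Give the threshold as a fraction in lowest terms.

Ana's threshold: (25−15)/(25−9) = 5/8.
Eli's threshold: (9−7)/(9−3) = 1/3.
5/8 > 1/3, so Ana binds and ρ* = 5/8.

5/8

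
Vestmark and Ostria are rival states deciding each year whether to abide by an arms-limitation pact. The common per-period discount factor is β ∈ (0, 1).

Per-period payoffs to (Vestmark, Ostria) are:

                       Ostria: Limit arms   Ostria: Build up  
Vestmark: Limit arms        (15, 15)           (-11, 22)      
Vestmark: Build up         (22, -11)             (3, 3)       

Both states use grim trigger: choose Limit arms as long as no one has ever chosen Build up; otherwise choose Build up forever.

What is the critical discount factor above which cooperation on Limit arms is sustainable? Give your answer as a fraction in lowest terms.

15/(1−β) ≥ 22 + 3β/(1−β)
15 ≥ 22 − 19β
β ≥ 7/19.

7/19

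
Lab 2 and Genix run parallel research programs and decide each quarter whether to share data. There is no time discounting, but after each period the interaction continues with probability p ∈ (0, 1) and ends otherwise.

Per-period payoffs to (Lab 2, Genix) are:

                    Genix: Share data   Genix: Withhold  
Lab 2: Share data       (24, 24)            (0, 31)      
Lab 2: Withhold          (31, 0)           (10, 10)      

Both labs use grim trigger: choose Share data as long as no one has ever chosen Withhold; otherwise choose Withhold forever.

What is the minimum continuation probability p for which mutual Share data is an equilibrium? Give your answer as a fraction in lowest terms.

1/3

With no time discounting, the continuation probability p plays the role of the discount factor.
Grim-trigger IC: 24/(1−p) ≥ 31 + 10p/(1−p) ⇒ p ≥ (31−24)/(31−10) = 1/3.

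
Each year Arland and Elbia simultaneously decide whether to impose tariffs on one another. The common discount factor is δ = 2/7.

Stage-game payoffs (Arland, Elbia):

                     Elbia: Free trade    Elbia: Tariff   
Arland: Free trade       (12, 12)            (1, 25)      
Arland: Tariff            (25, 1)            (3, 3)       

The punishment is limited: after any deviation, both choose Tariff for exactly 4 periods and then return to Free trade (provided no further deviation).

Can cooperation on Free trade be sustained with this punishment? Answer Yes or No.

No

A one-shot deviation gives 25 now, then 3 for 4 periods, then back to 12.
Gain from deviating: (25−12) today; loss: (12−3) in each of the next 4 periods.
No-deviation condition: (12−3)(δ+…+δ^4) ≥ 25−12, i.e. δ+…+δ^4 ≥ 13/9.
At δ = 2/7: δ+…+δ^4 = 0.3973 < 1.4444.
So cooperation is not sustainable.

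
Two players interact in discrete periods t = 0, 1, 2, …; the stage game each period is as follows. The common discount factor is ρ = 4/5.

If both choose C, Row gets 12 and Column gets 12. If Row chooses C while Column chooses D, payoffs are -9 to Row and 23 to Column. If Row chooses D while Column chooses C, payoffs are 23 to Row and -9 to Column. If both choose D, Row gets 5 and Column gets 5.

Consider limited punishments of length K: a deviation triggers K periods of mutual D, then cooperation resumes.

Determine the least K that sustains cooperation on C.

3

Need Σ_{k=1}^{K} ρ^k ≥ (23−12)/(12−5) = 1.5714 at ρ = 4/5.
At K = 2 the sum is 1.4400 < 1.5714; at K = 3 it is 1.9520 ≥ 1.5714.
So the minimum punishment length is K = 3.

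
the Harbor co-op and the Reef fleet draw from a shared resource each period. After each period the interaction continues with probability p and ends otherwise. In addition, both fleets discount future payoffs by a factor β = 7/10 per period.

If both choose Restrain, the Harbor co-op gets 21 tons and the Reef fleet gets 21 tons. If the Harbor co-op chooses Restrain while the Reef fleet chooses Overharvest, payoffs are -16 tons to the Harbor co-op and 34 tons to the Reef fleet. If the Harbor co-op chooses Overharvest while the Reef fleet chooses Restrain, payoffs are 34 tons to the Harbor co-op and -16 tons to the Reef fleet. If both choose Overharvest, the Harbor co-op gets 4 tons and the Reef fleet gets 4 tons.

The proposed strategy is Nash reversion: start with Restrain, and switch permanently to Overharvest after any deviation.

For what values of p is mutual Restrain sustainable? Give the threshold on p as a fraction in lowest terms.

With continuation probability p and discount β, the effective per-period discount factor is βp.
Grim-trigger IC: βp ≥ (34−21)/(34−4) = 13/30.
So p ≥ (13/30)/(7/10) = 13/21.

13/21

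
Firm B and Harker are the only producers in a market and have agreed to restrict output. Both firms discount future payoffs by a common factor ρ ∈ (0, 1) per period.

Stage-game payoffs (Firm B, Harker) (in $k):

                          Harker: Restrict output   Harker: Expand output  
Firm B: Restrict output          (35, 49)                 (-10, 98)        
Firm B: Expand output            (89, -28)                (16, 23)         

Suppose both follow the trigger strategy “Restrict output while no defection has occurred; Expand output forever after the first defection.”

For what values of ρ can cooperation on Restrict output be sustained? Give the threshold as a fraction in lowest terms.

Firm B's threshold: (89−35)/(89−16) = 54/73.
Harker's threshold: (98−49)/(98−23) = 49/75.
54/73 > 49/75, so Firm B binds and ρ* = 54/73.

54/73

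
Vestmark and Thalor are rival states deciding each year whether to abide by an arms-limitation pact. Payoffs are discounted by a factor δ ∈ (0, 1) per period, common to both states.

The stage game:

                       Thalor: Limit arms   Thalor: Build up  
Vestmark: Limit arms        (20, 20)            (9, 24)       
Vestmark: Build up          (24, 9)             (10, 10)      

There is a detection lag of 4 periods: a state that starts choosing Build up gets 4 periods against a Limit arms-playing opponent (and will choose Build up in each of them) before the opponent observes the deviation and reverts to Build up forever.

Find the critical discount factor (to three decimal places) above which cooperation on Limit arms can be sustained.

0.731

Deviating for the 4 undetected periods gains 24−20 = 4 per period over cooperation, then loses 20−10 = 10 per period forever once punishment starts.
Gain: 4(1 + δ + … + δ^3); loss: 10·δ^4/(1−δ).
No profitable deviation ⇔ 4(1−δ^4) ≤ 10·δ^4, i.e. δ^4 ≥ 4/(4+10) = 2/7.
Hence δ ≥ (2/7)^(1/4) ≈ 0.731.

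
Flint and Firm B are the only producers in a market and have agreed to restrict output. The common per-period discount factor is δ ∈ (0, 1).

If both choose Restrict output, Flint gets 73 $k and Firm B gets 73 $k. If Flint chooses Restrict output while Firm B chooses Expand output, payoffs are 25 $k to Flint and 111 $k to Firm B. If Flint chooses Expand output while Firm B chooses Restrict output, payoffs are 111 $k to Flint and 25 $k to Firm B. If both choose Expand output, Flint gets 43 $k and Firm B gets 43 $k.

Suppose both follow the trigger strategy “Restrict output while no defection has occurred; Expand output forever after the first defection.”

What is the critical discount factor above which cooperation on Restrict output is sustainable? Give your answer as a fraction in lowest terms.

Cooperation forever yields 73 each period: 73/(1−δ).
Deviating yields 111 once, then 43 forever: 111 + 43δ/(1−δ).
No profitable deviation requires 73/(1−δ) ≥ 111 + 43δ/(1−δ).
Multiplying by (1−δ): 73 ≥ 111(1−δ) + 43δ = 111 − 68δ.
So 68δ ≥ 38, i.e. δ ≥ 38/68 = 19/34.

19/34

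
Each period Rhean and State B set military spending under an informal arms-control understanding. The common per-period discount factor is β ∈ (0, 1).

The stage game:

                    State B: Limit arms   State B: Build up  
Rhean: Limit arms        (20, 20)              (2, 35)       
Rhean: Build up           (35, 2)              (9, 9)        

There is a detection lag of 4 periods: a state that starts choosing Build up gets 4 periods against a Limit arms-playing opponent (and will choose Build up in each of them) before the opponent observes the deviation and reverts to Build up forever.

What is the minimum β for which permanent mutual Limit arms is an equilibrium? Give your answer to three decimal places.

Deviating for the 4 undetected periods gains 35−20 = 15 per period over cooperation, then loses 20−9 = 11 per period forever once punishment starts.
Gain: 15(1 + β + … + β^3); loss: 11·β^4/(1−β).
No profitable deviation ⇔ 15(1−β^4) ≤ 11·β^4, i.e. β^4 ≥ 15/(15+11) = 15/26.
Hence β ≥ (15/26)^(1/4) ≈ 0.872.

0.872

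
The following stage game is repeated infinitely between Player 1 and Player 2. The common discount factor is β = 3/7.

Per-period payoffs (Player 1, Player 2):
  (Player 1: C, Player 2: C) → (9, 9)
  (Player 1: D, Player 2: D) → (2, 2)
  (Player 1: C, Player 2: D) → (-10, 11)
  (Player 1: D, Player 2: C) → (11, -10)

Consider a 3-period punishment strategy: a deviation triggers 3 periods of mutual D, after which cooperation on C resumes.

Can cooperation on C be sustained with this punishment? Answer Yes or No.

Yes

A one-shot deviation gives 11 now, then 2 for 3 periods, then back to 9.
Gain from deviating: (11−9) today; loss: (9−2) in each of the next 3 periods.
No-deviation condition: (9−2)(β+…+β^3) ≥ 11−9, i.e. β+…+β^3 ≥ 2/7.
At β = 3/7: β+…+β^3 = 0.6910 ≥ 0.2857.
So cooperation is sustainable.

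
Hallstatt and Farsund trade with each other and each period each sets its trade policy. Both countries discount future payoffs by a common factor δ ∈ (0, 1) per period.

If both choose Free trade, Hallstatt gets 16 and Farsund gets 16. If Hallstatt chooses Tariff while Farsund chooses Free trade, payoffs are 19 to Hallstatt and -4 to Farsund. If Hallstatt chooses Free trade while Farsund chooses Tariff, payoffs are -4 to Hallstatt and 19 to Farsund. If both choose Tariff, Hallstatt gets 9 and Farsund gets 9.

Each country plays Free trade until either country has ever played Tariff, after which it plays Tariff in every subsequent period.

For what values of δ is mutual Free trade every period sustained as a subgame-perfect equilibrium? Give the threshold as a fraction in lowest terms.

3/10

16/(1−δ) ≥ 19 + 9δ/(1−δ)
16 ≥ 19 − 10δ
δ ≥ 3/10.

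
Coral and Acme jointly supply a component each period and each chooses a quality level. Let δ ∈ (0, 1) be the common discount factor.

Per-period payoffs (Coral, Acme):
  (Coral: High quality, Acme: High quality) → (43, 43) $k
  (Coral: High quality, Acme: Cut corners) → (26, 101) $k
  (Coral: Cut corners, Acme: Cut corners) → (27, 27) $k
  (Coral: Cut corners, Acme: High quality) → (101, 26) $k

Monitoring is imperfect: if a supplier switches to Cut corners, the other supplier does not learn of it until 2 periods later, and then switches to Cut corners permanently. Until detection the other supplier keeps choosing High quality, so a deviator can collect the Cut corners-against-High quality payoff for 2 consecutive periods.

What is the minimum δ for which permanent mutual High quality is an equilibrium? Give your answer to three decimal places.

Deviating for the 2 undetected periods gains 101−43 = 58 per period over cooperation, then loses 43−27 = 16 per period forever once punishment starts.
Gain: 58(1 + δ + … + δ^1); loss: 16·δ^2/(1−δ).
No profitable deviation ⇔ 58(1−δ^2) ≤ 16·δ^2, i.e. δ^2 ≥ 58/(58+16) = 29/37.
Hence δ ≥ (29/37)^(1/2) ≈ 0.885.

0.885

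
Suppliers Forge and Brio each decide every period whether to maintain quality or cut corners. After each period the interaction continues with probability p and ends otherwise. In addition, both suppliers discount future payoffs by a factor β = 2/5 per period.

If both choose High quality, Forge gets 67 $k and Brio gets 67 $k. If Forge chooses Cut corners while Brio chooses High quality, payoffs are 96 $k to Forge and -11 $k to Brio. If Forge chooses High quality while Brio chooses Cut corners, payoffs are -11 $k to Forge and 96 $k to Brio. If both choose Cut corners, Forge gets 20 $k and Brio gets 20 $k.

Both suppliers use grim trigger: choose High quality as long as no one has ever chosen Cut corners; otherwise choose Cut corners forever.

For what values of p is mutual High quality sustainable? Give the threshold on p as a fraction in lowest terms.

Expected continuation weight on next period's payoff is β·p = 2/5·p, which plays the role of the discount factor.
Cooperation requires 2/5·p ≥ (96−67)/(96−20) = 29/76, hence p ≥ 145/152.

145/152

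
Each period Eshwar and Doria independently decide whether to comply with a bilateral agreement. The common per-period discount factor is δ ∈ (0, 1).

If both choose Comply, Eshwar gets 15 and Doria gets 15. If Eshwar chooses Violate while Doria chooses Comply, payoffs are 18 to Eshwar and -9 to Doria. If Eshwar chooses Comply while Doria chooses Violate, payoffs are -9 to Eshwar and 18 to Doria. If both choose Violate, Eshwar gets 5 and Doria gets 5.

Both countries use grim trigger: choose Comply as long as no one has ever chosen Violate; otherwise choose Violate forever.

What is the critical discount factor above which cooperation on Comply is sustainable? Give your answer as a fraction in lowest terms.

3/13

One-period gain from deviating is 18 − 15 = 3. The loss is 15 − 5 = 10 in every subsequent period, with present value 10·δ/(1−δ).
Deviation is unprofitable when 10·δ/(1−δ) ≥ 3, i.e. δ/(1−δ) ≥ 3/10.
Equivalently δ ≥ 3/(3+10) = 3/13.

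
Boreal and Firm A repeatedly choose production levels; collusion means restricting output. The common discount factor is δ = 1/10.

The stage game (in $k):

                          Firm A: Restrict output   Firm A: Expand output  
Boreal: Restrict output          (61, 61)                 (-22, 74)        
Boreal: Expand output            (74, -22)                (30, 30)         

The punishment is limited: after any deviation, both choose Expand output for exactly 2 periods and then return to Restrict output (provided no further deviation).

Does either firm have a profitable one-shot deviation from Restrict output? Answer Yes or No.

A one-shot deviation gives 74 now, then 30 for 2 periods, then back to 61.
Gain from deviating: (74−61) today; loss: (61−30) in each of the next 2 periods.
No-deviation condition: (61−30)(δ+…+δ^2) ≥ 74−61, i.e. δ+…+δ^2 ≥ 13/31.
At δ = 1/10: δ+…+δ^2 = 0.1100 < 0.4194.
So cooperation is not sustainable.

Yes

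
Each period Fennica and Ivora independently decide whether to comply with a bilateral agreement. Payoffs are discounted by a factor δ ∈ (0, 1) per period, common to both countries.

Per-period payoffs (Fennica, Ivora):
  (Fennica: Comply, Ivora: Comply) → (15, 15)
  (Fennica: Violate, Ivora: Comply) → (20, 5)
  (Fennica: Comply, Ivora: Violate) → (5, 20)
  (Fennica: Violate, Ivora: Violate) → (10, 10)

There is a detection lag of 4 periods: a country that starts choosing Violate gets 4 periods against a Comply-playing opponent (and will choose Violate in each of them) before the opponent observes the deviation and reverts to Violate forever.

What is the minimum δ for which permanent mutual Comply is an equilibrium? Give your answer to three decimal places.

0.841

Deviating for the 4 undetected periods gains 20−15 = 5 per period over cooperation, then loses 15−10 = 5 per period forever once punishment starts.
Gain: 5(1 + δ + … + δ^3); loss: 5·δ^4/(1−δ).
No profitable deviation ⇔ 5(1−δ^4) ≤ 5·δ^4, i.e. δ^4 ≥ 5/(5+5) = 1/2.
Hence δ ≥ (1/2)^(1/4) ≈ 0.841.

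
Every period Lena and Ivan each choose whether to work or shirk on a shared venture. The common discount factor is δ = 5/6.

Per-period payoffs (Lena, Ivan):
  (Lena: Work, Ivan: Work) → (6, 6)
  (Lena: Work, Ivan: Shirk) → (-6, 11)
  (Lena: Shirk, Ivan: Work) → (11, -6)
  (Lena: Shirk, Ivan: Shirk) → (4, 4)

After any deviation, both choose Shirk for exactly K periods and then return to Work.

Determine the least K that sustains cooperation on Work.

4

Need Σ_{k=1}^{K} δ^k ≥ (11−6)/(6−4) = 2.5000 at δ = 5/6.
At K = 3 the sum is 2.1065 < 2.5000; at K = 4 it is 2.5887 ≥ 2.5000.
So the minimum punishment length is K = 4.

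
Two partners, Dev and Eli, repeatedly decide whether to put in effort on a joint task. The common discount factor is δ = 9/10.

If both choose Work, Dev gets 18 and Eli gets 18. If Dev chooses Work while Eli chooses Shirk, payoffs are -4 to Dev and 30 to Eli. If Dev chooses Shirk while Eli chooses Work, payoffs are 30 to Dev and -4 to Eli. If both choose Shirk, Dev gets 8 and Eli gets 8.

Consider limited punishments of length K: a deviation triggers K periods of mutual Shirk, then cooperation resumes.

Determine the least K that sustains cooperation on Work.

Need Σ_{k=1}^{K} δ^k ≥ (30−18)/(18−8) = 1.2000 at δ = 9/10.
At K = 1 the sum is 0.9000 < 1.2000; at K = 2 it is 1.7100 ≥ 1.2000.
So the minimum punishment length is K = 2.

2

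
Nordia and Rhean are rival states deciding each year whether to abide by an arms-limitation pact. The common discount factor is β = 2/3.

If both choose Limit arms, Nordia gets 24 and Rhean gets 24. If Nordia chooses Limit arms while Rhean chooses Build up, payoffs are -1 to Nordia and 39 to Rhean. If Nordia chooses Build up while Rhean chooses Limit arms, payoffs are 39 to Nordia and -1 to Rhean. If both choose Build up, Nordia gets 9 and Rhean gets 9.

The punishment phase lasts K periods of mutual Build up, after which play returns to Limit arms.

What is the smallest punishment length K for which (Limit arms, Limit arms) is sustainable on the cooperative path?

2

No profitable deviation requires (24−9)(β+…+β^K) ≥ 39−24, i.e. β+…+β^K ≥ 1 ≈ 1.0000.
With β = 2/3, the partial sums are K=1: 0.6667, K=2: 1.1111.
K = 2 is the first length at which the sum reaches 1.0000.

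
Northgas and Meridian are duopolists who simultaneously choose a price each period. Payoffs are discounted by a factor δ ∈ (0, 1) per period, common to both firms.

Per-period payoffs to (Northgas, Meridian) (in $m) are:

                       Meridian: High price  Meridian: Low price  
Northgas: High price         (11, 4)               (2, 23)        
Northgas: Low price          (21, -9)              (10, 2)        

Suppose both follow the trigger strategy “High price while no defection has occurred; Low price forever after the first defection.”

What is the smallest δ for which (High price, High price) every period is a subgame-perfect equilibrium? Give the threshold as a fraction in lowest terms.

10/11

Northgas: cooperation gives 11 each period; deviation gives 21 once then 10 forever.
  11/(1−δ) ≥ 21 + 10δ/(1−δ) ⇒ δ ≥ 10/11.
Meridian: cooperation gives 4 each period; deviation gives 23 once then 2 forever.
  δ ≥ 19/21.
Both must hold, so the binding constraint is Northgas's: δ ≥ 10/11.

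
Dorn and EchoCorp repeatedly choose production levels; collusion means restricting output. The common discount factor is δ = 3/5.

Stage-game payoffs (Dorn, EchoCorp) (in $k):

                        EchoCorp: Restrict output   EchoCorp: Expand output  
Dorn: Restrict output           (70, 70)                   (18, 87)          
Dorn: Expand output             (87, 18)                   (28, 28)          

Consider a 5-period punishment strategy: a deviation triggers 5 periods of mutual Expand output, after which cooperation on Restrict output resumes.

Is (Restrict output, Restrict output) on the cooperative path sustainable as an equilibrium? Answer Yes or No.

Comparing payoff streams over the 6 periods until play realigns: cooperate → 70(1+δ+…+δ^5); deviate → 87 + 28(δ+…+δ^5).
Cooperation is sustained iff (70−28)(δ+…+δ^5) ≥ 87−70.
δ+…+δ^5 = 3/5·(1−(3/5)^5)/(1−3/5) = 1.3834, and (87−70)/(70−28) = 0.4048.
1.3834 ≥ 0.4048, so cooperation is sustainable.

Yes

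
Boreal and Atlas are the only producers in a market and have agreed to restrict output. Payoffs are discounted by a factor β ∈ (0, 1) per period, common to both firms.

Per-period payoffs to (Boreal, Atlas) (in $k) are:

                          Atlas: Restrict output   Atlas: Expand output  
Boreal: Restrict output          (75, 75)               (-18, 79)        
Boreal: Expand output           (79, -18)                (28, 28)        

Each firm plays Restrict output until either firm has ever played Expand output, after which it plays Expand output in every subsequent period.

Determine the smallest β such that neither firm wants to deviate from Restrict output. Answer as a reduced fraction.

75/(1−β) ≥ 79 + 28β/(1−β)
75 ≥ 79 − 51β
β ≥ 4/51.

4/51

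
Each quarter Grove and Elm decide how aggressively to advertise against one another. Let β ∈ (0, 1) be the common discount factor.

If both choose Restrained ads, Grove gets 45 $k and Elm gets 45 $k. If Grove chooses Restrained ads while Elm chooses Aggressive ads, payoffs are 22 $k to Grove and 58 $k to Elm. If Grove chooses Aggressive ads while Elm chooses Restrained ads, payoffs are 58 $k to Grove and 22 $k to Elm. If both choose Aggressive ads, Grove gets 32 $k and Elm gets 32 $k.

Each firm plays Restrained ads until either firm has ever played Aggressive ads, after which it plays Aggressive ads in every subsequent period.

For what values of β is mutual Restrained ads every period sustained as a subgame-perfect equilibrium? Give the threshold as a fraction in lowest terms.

1/2

Cooperation forever yields 45 each period: 45/(1−β).
Deviating yields 58 once, then 32 forever: 58 + 32β/(1−β).
No profitable deviation requires 45/(1−β) ≥ 58 + 32β/(1−β).
Multiplying by (1−β): 45 ≥ 58(1−β) + 32β = 58 − 26β.
So 26β ≥ 13, i.e. β ≥ 13/26 = 1/2.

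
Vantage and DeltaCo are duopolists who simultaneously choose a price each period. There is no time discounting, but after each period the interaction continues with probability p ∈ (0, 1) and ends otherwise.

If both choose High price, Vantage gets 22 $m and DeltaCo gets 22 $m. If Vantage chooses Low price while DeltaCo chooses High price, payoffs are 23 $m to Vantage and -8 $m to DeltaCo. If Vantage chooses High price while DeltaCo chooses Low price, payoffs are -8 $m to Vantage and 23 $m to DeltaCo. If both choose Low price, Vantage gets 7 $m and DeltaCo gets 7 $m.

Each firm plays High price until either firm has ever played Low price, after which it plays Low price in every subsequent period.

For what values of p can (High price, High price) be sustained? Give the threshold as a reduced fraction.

1/16

Expected cooperation value is 22 + p·22 + p²·22 + … = 22/(1−p); deviation gives 23 + p·7/(1−p).
22 ≥ 23(1−p) + 7p ⇒ 16p ≥ 1 ⇒ p ≥ 1/16.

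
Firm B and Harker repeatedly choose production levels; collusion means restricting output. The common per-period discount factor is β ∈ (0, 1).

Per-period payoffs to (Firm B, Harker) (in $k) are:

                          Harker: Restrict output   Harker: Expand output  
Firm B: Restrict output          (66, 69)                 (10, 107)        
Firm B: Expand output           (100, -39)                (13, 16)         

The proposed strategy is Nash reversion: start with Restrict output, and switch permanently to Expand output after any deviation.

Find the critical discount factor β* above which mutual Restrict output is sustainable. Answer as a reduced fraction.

38/91

For Firm B: deviation gain 100−66 = 34, per-period punishment loss 66−13 = 53. IC gives β ≥ 34/87.
For Harker: gain 38, loss 53 per period, so β ≥ 38/91.
The tighter constraint is Harker's, so cooperation needs β ≥ 38/91.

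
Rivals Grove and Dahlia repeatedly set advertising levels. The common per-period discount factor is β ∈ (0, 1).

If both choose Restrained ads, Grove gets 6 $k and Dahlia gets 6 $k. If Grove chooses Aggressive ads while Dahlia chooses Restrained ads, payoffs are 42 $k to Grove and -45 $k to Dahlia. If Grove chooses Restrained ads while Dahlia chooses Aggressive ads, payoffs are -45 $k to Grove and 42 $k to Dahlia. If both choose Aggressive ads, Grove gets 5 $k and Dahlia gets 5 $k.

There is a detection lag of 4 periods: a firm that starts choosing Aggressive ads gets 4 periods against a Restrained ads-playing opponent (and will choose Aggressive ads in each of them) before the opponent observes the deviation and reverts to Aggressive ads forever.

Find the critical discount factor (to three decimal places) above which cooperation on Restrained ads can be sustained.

0.993

A deviator earns 42 for 4 periods, then 5 forever; cooperating earns 6 forever. Multiplying the IC by (1−β):
6 ≥ 42(1−β^4) + 5β^4, so 37·β^4 ≥ 36 and β^4 ≥ 36/37.
β ≥ (36/37)^(1/4) ≈ 0.993.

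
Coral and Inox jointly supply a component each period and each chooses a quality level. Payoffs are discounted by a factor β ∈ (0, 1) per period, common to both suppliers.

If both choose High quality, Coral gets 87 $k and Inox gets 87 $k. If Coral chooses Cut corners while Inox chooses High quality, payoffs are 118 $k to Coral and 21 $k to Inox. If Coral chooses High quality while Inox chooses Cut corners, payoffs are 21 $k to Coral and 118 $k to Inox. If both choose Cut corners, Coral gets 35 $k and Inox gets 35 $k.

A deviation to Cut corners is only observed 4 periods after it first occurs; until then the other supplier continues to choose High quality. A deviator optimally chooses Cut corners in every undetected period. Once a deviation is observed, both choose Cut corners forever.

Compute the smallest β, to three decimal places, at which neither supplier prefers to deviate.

The best deviation is to choose Cut corners for all 4 undetected periods, earning 118 each, then 35 forever once detected.
Deviation value: 118(1−β^4)/(1−β) + 35β^4/(1−β); cooperation value: 87/(1−β).
IC: 87 ≥ 118(1−β^4) + 35β^4 = 118 − 83β^4.
So β^4 ≥ 31/83, giving β ≥ (31/83)^(1/4) ≈ 0.782.

0.782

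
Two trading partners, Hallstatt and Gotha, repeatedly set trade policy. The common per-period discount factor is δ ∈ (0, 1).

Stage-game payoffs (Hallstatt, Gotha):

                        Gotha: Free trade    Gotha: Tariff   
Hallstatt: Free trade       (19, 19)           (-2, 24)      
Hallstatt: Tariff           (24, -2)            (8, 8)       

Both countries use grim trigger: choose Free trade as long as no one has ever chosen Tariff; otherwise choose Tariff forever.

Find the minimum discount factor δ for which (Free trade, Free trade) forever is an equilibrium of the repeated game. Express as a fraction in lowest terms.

19/(1−δ) ≥ 24 + 8δ/(1−δ)
19 ≥ 24 − 16δ
δ ≥ 5/16.

5/16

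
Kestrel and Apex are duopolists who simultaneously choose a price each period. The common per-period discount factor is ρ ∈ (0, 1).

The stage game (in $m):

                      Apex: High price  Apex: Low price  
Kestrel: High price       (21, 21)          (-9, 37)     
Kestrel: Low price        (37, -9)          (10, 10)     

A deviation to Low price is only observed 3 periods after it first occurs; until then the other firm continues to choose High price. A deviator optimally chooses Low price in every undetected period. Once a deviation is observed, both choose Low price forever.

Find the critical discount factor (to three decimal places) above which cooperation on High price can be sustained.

A deviator earns 37 for 3 periods, then 10 forever; cooperating earns 21 forever. Multiplying the IC by (1−ρ):
21 ≥ 37(1−ρ^3) + 10ρ^3, so 27·ρ^3 ≥ 16 and ρ^3 ≥ 16/27.
ρ ≥ (16/27)^(1/3) ≈ 0.840.

0.840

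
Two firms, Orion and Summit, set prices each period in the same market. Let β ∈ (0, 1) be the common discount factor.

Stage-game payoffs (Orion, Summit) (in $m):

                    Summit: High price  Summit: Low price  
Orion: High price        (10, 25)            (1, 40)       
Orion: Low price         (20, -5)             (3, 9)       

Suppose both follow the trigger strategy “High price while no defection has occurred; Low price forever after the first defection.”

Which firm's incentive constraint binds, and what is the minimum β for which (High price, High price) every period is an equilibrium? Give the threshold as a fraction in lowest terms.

For Orion: deviation gain 20−10 = 10, per-period punishment loss 10−3 = 7. IC gives β ≥ 10/17.
For Summit: gain 15, loss 16 per period, so β ≥ 15/31.
The tighter constraint is Orion's, so cooperation needs β ≥ 10/17.

Orion; β ≥ 10/17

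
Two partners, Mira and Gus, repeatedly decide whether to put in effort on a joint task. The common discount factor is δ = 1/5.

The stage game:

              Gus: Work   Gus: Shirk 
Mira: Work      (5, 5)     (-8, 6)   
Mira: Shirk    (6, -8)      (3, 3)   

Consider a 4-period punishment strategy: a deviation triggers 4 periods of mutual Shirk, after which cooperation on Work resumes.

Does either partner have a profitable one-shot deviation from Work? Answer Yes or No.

Yes

IC: δ+…+δ^4 ≥ (6−5)/(5−3) = 1/2.
At δ = 1/5: partial sum = 0.2496 < 0.5000. Cooperation not sustainable.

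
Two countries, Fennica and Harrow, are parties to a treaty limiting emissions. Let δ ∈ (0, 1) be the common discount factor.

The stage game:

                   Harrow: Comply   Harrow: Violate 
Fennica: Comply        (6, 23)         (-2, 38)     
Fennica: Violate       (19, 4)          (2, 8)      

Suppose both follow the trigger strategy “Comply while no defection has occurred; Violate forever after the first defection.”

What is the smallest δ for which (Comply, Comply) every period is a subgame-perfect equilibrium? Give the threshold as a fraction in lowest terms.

13/17

Fennica's threshold: (19−6)/(19−2) = 13/17.
Harrow's threshold: (38−23)/(38−8) = 1/2.
13/17 > 1/2, so Fennica binds and δ* = 13/17.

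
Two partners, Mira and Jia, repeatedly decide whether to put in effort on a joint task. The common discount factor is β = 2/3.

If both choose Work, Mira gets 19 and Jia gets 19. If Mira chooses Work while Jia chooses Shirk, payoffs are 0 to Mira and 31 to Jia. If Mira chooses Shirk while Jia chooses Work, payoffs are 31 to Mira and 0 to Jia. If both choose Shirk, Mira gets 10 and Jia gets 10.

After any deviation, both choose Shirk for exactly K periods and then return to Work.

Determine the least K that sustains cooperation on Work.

Need Σ_{k=1}^{K} β^k ≥ (31−19)/(19−10) = 1.3333 at β = 2/3.
At K = 2 the sum is 1.1111 < 1.3333; at K = 3 it is 1.4074 ≥ 1.3333.
So the minimum punishment length is K = 3.

3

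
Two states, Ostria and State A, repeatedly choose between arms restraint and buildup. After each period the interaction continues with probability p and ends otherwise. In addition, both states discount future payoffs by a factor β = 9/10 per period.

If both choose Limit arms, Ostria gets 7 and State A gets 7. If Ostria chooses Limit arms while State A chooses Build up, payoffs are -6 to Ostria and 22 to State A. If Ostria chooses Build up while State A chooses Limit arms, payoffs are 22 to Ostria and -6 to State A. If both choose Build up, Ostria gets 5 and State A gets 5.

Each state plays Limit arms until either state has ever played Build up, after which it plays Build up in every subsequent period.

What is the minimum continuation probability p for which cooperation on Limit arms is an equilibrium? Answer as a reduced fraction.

50/51

Expected continuation weight on next period's payoff is β·p = 9/10·p, which plays the role of the discount factor.
Cooperation requires 9/10·p ≥ (22−7)/(22−5) = 15/17, hence p ≥ 50/51.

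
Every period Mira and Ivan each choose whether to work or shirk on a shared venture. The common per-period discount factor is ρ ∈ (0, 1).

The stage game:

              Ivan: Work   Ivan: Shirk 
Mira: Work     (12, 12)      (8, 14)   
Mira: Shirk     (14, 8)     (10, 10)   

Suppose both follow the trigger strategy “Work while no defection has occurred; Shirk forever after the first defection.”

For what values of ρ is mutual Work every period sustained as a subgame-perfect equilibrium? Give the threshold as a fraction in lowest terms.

1/2

12/(1−ρ) ≥ 14 + 10ρ/(1−ρ)
12 ≥ 14 − 4ρ
ρ ≥ 2/4 = 1/2.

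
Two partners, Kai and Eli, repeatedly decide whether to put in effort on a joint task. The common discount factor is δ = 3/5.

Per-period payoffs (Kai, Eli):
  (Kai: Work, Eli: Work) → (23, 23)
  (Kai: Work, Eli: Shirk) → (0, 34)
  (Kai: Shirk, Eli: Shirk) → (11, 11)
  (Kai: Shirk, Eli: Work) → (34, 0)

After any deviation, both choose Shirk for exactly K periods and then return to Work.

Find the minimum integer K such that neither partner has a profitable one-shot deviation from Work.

2

IC: δ(1−δ^K)/(1−δ) ≥ (34−23)/(23−11) = 11/12.
With δ = 3/5: need 1 − δ^K ≥ 11/12·(1−3/5)/(3/5), i.e. δ^K ≤ 0.3889.
Since (3/5)^1 = 0.6000 and (3/5)^2 = 0.3600, the smallest such K is 2.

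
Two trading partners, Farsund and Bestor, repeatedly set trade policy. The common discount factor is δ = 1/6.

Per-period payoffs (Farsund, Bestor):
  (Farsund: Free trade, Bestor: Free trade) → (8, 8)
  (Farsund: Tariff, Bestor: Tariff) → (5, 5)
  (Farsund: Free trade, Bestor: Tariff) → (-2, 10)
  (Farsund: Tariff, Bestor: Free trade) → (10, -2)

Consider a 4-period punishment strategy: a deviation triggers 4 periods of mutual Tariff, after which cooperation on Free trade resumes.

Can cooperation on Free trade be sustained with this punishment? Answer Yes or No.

No

Comparing payoff streams over the 5 periods until play realigns: cooperate → 8(1+δ+…+δ^4); deviate → 10 + 5(δ+…+δ^4).
Cooperation is sustained iff (8−5)(δ+…+δ^4) ≥ 10−8.
δ+…+δ^4 = 1/6·(1−(1/6)^4)/(1−1/6) = 0.1998, and (10−8)/(8−5) = 0.6667.
0.1998 < 0.6667, so cooperation is not sustainable.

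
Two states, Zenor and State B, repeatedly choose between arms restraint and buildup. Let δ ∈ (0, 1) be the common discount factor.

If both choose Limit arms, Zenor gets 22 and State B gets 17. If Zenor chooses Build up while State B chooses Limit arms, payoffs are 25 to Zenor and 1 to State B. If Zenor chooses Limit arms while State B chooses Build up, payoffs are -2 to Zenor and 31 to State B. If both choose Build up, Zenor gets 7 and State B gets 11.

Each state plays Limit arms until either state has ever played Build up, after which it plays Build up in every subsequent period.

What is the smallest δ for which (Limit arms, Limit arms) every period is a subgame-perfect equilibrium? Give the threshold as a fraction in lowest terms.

7/10

Zenor: cooperation gives 22 each period; deviation gives 25 once then 7 forever.
  22/(1−δ) ≥ 25 + 7δ/(1−δ) ⇒ δ ≥ 3/18 = 1/6.
State B: cooperation gives 17 each period; deviation gives 31 once then 11 forever.
  δ ≥ 14/20 = 7/10.
Both must hold, so the binding constraint is State B's: δ ≥ 7/10.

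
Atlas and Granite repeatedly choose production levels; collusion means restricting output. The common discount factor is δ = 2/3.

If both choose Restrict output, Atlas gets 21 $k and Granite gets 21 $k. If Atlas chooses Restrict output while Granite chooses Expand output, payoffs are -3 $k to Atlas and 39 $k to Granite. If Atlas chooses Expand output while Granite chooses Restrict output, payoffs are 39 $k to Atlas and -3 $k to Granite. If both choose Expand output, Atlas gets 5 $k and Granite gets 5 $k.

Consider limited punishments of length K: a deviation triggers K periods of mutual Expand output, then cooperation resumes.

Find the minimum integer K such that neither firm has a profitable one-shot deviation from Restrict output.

IC: δ(1−δ^K)/(1−δ) ≥ (39−21)/(21−5) = 9/8.
With δ = 2/3: need 1 − δ^K ≥ 9/8·(1−2/3)/(2/3), i.e. δ^K ≤ 0.4375.
Since (2/3)^2 = 0.4444 and (2/3)^3 = 0.2963, the smallest such K is 3.

3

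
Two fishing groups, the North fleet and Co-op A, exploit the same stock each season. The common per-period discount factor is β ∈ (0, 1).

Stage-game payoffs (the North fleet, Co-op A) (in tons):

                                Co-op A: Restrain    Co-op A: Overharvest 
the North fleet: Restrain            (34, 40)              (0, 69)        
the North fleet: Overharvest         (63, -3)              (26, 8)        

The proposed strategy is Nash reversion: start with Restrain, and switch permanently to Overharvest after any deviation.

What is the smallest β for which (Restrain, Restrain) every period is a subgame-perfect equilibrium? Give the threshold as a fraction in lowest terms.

29/37

the North fleet: cooperation gives 34 each period; deviation gives 63 once then 26 forever.
  34/(1−β) ≥ 63 + 26β/(1−β) ⇒ β ≥ 29/37.
Co-op A: cooperation gives 40 each period; deviation gives 69 once then 8 forever.
  β ≥ 29/61.
Both must hold, so the binding constraint is the North fleet's: β ≥ 29/37.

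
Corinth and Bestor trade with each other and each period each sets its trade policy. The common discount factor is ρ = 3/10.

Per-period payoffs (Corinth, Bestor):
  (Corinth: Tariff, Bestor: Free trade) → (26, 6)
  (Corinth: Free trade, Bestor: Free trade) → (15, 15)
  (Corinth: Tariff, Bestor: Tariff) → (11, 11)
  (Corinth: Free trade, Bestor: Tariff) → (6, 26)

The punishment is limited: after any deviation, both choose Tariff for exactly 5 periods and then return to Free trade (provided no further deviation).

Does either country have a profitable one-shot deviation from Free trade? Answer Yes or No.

Yes

IC: ρ+…+ρ^5 ≥ (26−15)/(15−11) = 11/4.
At ρ = 3/10: partial sum = 0.4275 < 2.7500. Cooperation not sustainable.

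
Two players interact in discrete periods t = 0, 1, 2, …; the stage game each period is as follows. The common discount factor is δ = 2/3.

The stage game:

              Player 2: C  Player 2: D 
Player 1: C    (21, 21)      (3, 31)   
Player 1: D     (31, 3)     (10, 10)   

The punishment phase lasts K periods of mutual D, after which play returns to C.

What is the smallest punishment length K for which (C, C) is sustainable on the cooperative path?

IC: δ(1−δ^K)/(1−δ) ≥ (31−21)/(21−10) = 10/11.
With δ = 2/3: need 1 − δ^K ≥ 10/11·(1−2/3)/(2/3), i.e. δ^K ≤ 0.5455.
Since (2/3)^1 = 0.6667 and (2/3)^2 = 0.4444, the smallest such K is 2.

2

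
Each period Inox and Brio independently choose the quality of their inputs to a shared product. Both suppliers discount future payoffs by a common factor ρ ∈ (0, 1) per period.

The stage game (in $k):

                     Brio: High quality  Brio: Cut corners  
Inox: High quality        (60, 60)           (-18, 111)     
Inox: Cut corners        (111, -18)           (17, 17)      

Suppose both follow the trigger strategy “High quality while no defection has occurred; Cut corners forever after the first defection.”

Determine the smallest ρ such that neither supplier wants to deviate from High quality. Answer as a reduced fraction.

60/(1−ρ) ≥ 111 + 17ρ/(1−ρ)
60 ≥ 111 − 94ρ
ρ ≥ 51/94.

51/94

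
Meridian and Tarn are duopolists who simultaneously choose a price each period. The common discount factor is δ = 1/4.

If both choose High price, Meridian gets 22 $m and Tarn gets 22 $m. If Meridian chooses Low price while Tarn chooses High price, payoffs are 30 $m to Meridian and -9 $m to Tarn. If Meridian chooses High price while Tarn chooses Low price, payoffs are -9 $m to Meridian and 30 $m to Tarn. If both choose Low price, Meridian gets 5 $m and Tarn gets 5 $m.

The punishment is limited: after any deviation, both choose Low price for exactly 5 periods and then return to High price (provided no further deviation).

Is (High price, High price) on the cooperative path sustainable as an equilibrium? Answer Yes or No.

No

IC: δ+…+δ^5 ≥ (30−22)/(22−5) = 8/17.
At δ = 1/4: partial sum = 0.3330 < 0.4706. Cooperation not sustainable.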